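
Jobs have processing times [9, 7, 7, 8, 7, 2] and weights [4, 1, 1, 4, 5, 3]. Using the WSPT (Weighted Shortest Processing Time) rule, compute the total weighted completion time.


Compute p/w ratios and sort ascending (WSPT): [(2, 3), (7, 5), (8, 4), (9, 4), (7, 1), (7, 1)]
Compute weighted completion times:
  Job (p=2,w=3): C=2, w*C=3*2=6
  Job (p=7,w=5): C=9, w*C=5*9=45
  Job (p=8,w=4): C=17, w*C=4*17=68
  Job (p=9,w=4): C=26, w*C=4*26=104
  Job (p=7,w=1): C=33, w*C=1*33=33
  Job (p=7,w=1): C=40, w*C=1*40=40
Total weighted completion time = 296

296


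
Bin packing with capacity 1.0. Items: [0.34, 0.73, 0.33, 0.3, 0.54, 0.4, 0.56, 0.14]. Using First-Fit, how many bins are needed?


Place items sequentially using First-Fit:
  Item 0.34 -> new Bin 1
  Item 0.73 -> new Bin 2
  Item 0.33 -> Bin 1 (now 0.67)
  Item 0.3 -> Bin 1 (now 0.97)
  Item 0.54 -> new Bin 3
  Item 0.4 -> Bin 3 (now 0.94)
  Item 0.56 -> new Bin 4
  Item 0.14 -> Bin 2 (now 0.87)
Total bins used = 4

4


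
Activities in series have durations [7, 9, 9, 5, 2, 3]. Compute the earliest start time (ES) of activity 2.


Activity 2 starts after activities 1 through 1 complete.
Predecessor durations: [7]
ES = 7 = 7

7


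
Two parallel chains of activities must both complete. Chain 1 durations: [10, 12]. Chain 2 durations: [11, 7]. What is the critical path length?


Path A total = 10 + 12 = 22
Path B total = 11 + 7 = 18
Critical path = longest path = max(22, 18) = 22

22


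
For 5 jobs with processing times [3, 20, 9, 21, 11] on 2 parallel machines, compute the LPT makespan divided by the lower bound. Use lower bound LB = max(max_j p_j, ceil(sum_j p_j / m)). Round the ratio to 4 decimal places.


LPT order: [21, 20, 11, 9, 3]
Machine loads after assignment: [33, 31]
LPT makespan = 33
Lower bound = max(max_job, ceil(total/2)) = max(21, 32) = 32
Ratio = 33 / 32 = 1.0313

1.0313


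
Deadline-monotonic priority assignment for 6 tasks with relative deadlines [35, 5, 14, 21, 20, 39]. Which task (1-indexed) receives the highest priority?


Sort tasks by relative deadline (ascending):
  Task 2: deadline = 5
  Task 3: deadline = 14
  Task 5: deadline = 20
  Task 4: deadline = 21
  Task 1: deadline = 35
  Task 6: deadline = 39
Priority order (highest first): [2, 3, 5, 4, 1, 6]
Highest priority task = 2

2


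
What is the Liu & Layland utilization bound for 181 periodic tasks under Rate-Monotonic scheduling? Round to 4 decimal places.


Compute 2^(1/181) = 1.0038368845
Subtract 1: 1.0038368845 - 1 = 0.0038368845
Multiply by n: 181 * 0.0038368845 = 0.6944760945
Round to 4 dp: 0.6945

0.6945


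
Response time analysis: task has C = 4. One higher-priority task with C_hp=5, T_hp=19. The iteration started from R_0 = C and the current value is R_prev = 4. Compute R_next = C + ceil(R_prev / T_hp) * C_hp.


R_next = C + ceil(R_prev / T_hp) * C_hp
ceil(4 / 19) = ceil(0.2105) = 1
Interference = 1 * 5 = 5
R_next = 4 + 5 = 9

9


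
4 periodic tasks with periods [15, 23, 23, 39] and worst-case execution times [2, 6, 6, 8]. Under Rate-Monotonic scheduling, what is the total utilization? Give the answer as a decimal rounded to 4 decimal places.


Compute individual utilizations (exact fractions):
  Task 1: C/T = 2/15 (approx. 0.1333)
  Task 2: C/T = 6/23 (approx. 0.2609)
  Task 3: C/T = 6/23 (approx. 0.2609)
  Task 4: C/T = 8/39 (approx. 0.2051)
Total utilization U = 2/15 + 6/23 + 6/23 + 8/39 = 1286/1495
Rounded to 4 decimal places: U = 0.8602
RM (Liu & Layland) bound for 4 tasks = 0.756828; compare with U = 1286/1495 (approx. 0.860201)
bound < U <= 1, so the RM sufficient condition is not met (inconclusive; an exact test such as response-time analysis is needed).

0.8602


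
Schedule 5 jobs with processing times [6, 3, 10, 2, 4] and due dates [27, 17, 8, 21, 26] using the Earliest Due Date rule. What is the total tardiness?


Sort by due date (EDD order): [(10, 8), (3, 17), (2, 21), (4, 26), (6, 27)]
Compute completion times and tardiness:
  Job 1: p=10, d=8, C=10, tardiness=max(0,10-8)=2
  Job 2: p=3, d=17, C=13, tardiness=max(0,13-17)=0
  Job 3: p=2, d=21, C=15, tardiness=max(0,15-21)=0
  Job 4: p=4, d=26, C=19, tardiness=max(0,19-26)=0
  Job 5: p=6, d=27, C=25, tardiness=max(0,25-27)=0
Total tardiness = 2

2


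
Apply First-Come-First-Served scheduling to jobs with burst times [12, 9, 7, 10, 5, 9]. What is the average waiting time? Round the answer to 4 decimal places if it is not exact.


FCFS order (as given): [12, 9, 7, 10, 5, 9]
Waiting times:
  Job 1: wait = 0
  Job 2: wait = 12
  Job 3: wait = 21
  Job 4: wait = 28
  Job 5: wait = 38
  Job 6: wait = 43
Sum of waiting times = 142
Average waiting time = 142/6 = 23.6667

23.6667


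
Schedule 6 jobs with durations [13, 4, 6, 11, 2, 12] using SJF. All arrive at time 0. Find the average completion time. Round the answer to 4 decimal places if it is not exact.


SJF order (ascending): [2, 4, 6, 11, 12, 13]
Completion times:
  Job 1: burst=2, C=2
  Job 2: burst=4, C=6
  Job 3: burst=6, C=12
  Job 4: burst=11, C=23
  Job 5: burst=12, C=35
  Job 6: burst=13, C=48
Average completion = 126/6 = 21.0

21.0


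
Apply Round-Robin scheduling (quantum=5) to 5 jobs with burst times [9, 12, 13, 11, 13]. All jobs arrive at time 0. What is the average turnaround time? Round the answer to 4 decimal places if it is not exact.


Time quantum = 5
Execution trace:
  J1 runs 5 units, time = 5
  J2 runs 5 units, time = 10
  J3 runs 5 units, time = 15
  J4 runs 5 units, time = 20
  J5 runs 5 units, time = 25
  J1 runs 4 units, time = 29
  J2 runs 5 units, time = 34
  J3 runs 5 units, time = 39
  J4 runs 5 units, time = 44
  J5 runs 5 units, time = 49
  J2 runs 2 units, time = 51
  J3 runs 3 units, time = 54
  J4 runs 1 units, time = 55
  J5 runs 3 units, time = 58
Finish times: [29, 51, 54, 55, 58]
Average turnaround = 247/5 = 49.4

49.4


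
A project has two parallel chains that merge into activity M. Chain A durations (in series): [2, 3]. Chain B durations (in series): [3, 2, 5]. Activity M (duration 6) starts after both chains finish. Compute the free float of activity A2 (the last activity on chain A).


ES(A2) = sum of predecessors on chain A = 2
EF(A2) = ES + duration = 2 + 3 = 5
Successor of A2 is M. ES(M) = max(sum(A), sum(B)) = max(5, 10) = 10
Free float = ES(successor) - EF(current) = 10 - 5 = 5

5


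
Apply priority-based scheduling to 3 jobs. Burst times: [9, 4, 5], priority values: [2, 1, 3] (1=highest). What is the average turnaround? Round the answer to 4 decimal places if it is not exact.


Sort by priority (ascending = highest first):
Order: [(1, 4), (2, 9), (3, 5)]
Completion times:
  Priority 1, burst=4, C=4
  Priority 2, burst=9, C=13
  Priority 3, burst=5, C=18
Average turnaround = 35/3 = 11.6667

11.6667


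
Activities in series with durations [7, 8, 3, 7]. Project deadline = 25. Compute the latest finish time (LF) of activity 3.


LF(activity 3) = deadline - sum of successor durations
Successors: activities 4 through 4 with durations [7]
Sum of successor durations = 7
LF = 25 - 7 = 18

18


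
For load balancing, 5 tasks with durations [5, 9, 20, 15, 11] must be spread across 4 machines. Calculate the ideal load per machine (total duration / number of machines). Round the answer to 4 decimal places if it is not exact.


Total processing time = 5 + 9 + 20 + 15 + 11 = 60
Number of machines = 4
Ideal balanced load = 60 / 4 = 15.0

15.0


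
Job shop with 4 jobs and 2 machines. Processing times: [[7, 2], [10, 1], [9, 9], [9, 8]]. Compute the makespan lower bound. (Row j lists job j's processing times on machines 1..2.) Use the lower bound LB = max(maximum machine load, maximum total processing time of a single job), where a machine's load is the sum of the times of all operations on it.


Machine loads:
  Machine 1: 7 + 10 + 9 + 9 = 35
  Machine 2: 2 + 1 + 9 + 8 = 20
Max machine load = 35
Job totals:
  Job 1: 9
  Job 2: 11
  Job 3: 18
  Job 4: 17
Max job total = 18
Lower bound = max(35, 18) = 35

35


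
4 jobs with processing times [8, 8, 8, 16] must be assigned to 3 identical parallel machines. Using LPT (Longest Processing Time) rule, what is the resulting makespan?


Sort jobs in decreasing order (LPT): [16, 8, 8, 8]
Assign each job to the least loaded machine:
  Machine 1: jobs [16], load = 16
  Machine 2: jobs [8, 8], load = 16
  Machine 3: jobs [8], load = 8
Makespan = max load = 16

16


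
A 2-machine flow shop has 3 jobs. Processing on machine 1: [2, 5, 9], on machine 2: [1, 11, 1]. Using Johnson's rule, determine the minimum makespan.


Apply Johnson's rule:
  Group 1 (a <= b): [(2, 5, 11)]
  Group 2 (a > b): [(1, 2, 1), (3, 9, 1)]
Optimal job order: [2, 1, 3]
Schedule:
  Job 2: M1 done at 5, M2 done at 16
  Job 1: M1 done at 7, M2 done at 17
  Job 3: M1 done at 16, M2 done at 18
Makespan = 18

18


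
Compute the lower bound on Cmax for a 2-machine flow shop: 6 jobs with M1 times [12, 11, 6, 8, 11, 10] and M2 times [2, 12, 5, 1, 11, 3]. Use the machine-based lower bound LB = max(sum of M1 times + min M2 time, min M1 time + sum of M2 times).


LB1 = sum(M1 times) + min(M2 times) = 58 + 1 = 59
LB2 = min(M1 times) + sum(M2 times) = 6 + 34 = 40
Lower bound = max(LB1, LB2) = max(59, 40) = 59

59


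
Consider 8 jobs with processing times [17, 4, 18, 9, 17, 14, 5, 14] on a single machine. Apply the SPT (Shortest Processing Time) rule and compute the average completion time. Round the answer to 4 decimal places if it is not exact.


Sort jobs by processing time (SPT order): [4, 5, 9, 14, 14, 17, 17, 18]
Compute completion times sequentially:
  Job 1: processing = 4, completes at 4
  Job 2: processing = 5, completes at 9
  Job 3: processing = 9, completes at 18
  Job 4: processing = 14, completes at 32
  Job 5: processing = 14, completes at 46
  Job 6: processing = 17, completes at 63
  Job 7: processing = 17, completes at 80
  Job 8: processing = 18, completes at 98
Sum of completion times = 350
Average completion time = 350/8 = 43.75

43.75


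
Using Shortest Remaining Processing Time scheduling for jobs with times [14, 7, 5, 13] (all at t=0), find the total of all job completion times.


Since all jobs arrive at t=0, SRPT equals SPT ordering.
SPT order: [5, 7, 13, 14]
Completion times:
  Job 1: p=5, C=5
  Job 2: p=7, C=12
  Job 3: p=13, C=25
  Job 4: p=14, C=39
Total completion time = 5 + 12 + 25 + 39 = 81

81


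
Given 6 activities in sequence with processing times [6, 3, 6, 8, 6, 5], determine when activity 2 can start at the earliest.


Activity 2 starts after activities 1 through 1 complete.
Predecessor durations: [6]
ES = 6 = 6

6


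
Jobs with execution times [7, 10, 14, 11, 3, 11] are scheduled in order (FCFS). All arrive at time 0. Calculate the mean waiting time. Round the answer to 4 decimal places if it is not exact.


FCFS order (as given): [7, 10, 14, 11, 3, 11]
Waiting times:
  Job 1: wait = 0
  Job 2: wait = 7
  Job 3: wait = 17
  Job 4: wait = 31
  Job 5: wait = 42
  Job 6: wait = 45
Sum of waiting times = 142
Average waiting time = 142/6 = 23.6667

23.6667


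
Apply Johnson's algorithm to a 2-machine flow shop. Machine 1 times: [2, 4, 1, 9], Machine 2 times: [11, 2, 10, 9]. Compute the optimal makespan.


Apply Johnson's rule:
  Group 1 (a <= b): [(3, 1, 10), (1, 2, 11), (4, 9, 9)]
  Group 2 (a > b): [(2, 4, 2)]
Optimal job order: [3, 1, 4, 2]
Schedule:
  Job 3: M1 done at 1, M2 done at 11
  Job 1: M1 done at 3, M2 done at 22
  Job 4: M1 done at 12, M2 done at 31
  Job 2: M1 done at 16, M2 done at 33
Makespan = 33

33


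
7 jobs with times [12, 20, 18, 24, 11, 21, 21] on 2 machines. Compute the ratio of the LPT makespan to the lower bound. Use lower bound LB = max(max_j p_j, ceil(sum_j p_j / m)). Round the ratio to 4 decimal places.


LPT order: [24, 21, 21, 20, 18, 12, 11]
Machine loads after assignment: [67, 60]
LPT makespan = 67
Lower bound = max(max_job, ceil(total/2)) = max(24, 64) = 64
Ratio = 67 / 64 = 1.0469

1.0469


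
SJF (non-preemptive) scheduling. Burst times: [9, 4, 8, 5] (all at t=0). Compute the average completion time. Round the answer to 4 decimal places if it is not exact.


SJF order (ascending): [4, 5, 8, 9]
Completion times:
  Job 1: burst=4, C=4
  Job 2: burst=5, C=9
  Job 3: burst=8, C=17
  Job 4: burst=9, C=26
Average completion = 56/4 = 14.0

14.0


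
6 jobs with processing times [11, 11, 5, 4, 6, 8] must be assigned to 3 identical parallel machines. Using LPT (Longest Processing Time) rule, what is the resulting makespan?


Sort jobs in decreasing order (LPT): [11, 11, 8, 6, 5, 4]
Assign each job to the least loaded machine:
  Machine 1: jobs [11, 5], load = 16
  Machine 2: jobs [11, 4], load = 15
  Machine 3: jobs [8, 6], load = 14
Makespan = max load = 16

16


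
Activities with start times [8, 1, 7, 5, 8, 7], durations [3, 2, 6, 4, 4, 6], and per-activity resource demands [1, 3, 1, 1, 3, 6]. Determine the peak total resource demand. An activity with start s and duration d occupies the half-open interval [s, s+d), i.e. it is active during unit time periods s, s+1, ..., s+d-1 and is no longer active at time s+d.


Each activity i is active on [start_i, start_i + duration_i).
Compute total resource usage per time slot:
  t=0: active resources = [], total = 0
  t=1: active resources = [3], total = 3
  t=2: active resources = [3], total = 3
  t=3: active resources = [], total = 0
  t=4: active resources = [], total = 0
  t=5: active resources = [1], total = 1
  t=6: active resources = [1], total = 1
  t=7: active resources = [1, 1, 6], total = 8
  t=8: active resources = [1, 1, 1, 3, 6], total = 12
  t=9: active resources = [1, 1, 3, 6], total = 11
  t=10: active resources = [1, 1, 3, 6], total = 11
  t=11: active resources = [1, 3, 6], total = 10
  t=12: active resources = [1, 6], total = 7
Peak resource demand = 12

12


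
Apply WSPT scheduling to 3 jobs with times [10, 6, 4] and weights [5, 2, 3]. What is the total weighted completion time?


Compute p/w ratios and sort ascending (WSPT): [(4, 3), (10, 5), (6, 2)]
Compute weighted completion times:
  Job (p=4,w=3): C=4, w*C=3*4=12
  Job (p=10,w=5): C=14, w*C=5*14=70
  Job (p=6,w=2): C=20, w*C=2*20=40
Total weighted completion time = 122

122


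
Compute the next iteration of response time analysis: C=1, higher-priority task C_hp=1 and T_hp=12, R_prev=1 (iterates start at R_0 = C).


R_next = C + ceil(R_prev / T_hp) * C_hp
ceil(1 / 12) = ceil(0.0833) = 1
Interference = 1 * 1 = 1
R_next = 1 + 1 = 2

2


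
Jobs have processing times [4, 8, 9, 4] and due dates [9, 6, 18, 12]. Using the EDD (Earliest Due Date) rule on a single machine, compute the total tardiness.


Sort by due date (EDD order): [(8, 6), (4, 9), (4, 12), (9, 18)]
Compute completion times and tardiness:
  Job 1: p=8, d=6, C=8, tardiness=max(0,8-6)=2
  Job 2: p=4, d=9, C=12, tardiness=max(0,12-9)=3
  Job 3: p=4, d=12, C=16, tardiness=max(0,16-12)=4
  Job 4: p=9, d=18, C=25, tardiness=max(0,25-18)=7
Total tardiness = 16

16


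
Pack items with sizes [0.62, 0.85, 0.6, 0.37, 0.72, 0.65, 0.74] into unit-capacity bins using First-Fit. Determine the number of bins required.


Place items sequentially using First-Fit:
  Item 0.62 -> new Bin 1
  Item 0.85 -> new Bin 2
  Item 0.6 -> new Bin 3
  Item 0.37 -> Bin 1 (now 0.99)
  Item 0.72 -> new Bin 4
  Item 0.65 -> new Bin 5
  Item 0.74 -> new Bin 6
Total bins used = 6

6


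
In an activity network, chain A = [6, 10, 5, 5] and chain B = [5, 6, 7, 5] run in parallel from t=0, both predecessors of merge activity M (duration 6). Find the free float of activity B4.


ES(B4) = sum of predecessors on chain B = 18
EF(B4) = ES + duration = 18 + 5 = 23
Successor of B4 is M. ES(M) = max(sum(A), sum(B)) = max(26, 23) = 26
Free float = ES(successor) - EF(current) = 26 - 23 = 3

3


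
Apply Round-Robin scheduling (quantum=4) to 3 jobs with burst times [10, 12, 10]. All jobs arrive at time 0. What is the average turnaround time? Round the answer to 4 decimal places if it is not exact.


Time quantum = 4
Execution trace:
  J1 runs 4 units, time = 4
  J2 runs 4 units, time = 8
  J3 runs 4 units, time = 12
  J1 runs 4 units, time = 16
  J2 runs 4 units, time = 20
  J3 runs 4 units, time = 24
  J1 runs 2 units, time = 26
  J2 runs 4 units, time = 30
  J3 runs 2 units, time = 32
Finish times: [26, 30, 32]
Average turnaround = 88/3 = 29.3333

29.3333


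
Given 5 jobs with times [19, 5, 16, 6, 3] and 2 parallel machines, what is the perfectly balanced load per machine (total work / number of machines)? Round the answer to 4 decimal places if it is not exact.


Total processing time = 19 + 5 + 16 + 6 + 3 = 49
Number of machines = 2
Ideal balanced load = 49 / 2 = 24.5

24.5


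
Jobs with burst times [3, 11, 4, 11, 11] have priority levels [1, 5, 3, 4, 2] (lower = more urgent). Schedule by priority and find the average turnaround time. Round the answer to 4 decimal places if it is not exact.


Sort by priority (ascending = highest first):
Order: [(1, 3), (2, 11), (3, 4), (4, 11), (5, 11)]
Completion times:
  Priority 1, burst=3, C=3
  Priority 2, burst=11, C=14
  Priority 3, burst=4, C=18
  Priority 4, burst=11, C=29
  Priority 5, burst=11, C=40
Average turnaround = 104/5 = 20.8

20.8


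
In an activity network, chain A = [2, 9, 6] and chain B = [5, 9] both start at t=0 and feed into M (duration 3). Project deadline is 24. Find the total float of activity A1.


Forward pass: ES(A1) = sum of predecessors on chain A = 0
EF = ES + duration = 0 + 2 = 2
Backward pass: LF(M) = deadline = 24; LS(M) = 24 - 3 = 21
LF(A1) = LS(M) - sum(successors on chain A) = 21 - 15 = 6
LS = LF - duration = 6 - 2 = 4
Total float = LS - ES = 4 - 0 = 4

4


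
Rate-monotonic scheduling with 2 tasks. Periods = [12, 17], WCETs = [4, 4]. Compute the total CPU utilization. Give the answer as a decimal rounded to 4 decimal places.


Compute individual utilizations (exact fractions):
  Task 1: C/T = 4/12 = 1/3 (approx. 0.3333)
  Task 2: C/T = 4/17 (approx. 0.2353)
Total utilization U = 1/3 + 4/17 = 29/51
Rounded to 4 decimal places: U = 0.5686
RM (Liu & Layland) bound for 2 tasks = 0.828427; compare with U = 29/51 (approx. 0.568627)
U <= bound, so schedulable by RM sufficient condition.

0.5686


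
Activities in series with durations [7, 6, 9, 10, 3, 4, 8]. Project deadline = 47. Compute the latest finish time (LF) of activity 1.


LF(activity 1) = deadline - sum of successor durations
Successors: activities 2 through 7 with durations [6, 9, 10, 3, 4, 8]
Sum of successor durations = 40
LF = 47 - 40 = 7

7


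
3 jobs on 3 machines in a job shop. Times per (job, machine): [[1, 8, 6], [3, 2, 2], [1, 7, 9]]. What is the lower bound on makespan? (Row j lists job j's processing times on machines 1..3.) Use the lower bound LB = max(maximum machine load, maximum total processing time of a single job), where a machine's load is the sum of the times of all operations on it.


Machine loads:
  Machine 1: 1 + 3 + 1 = 5
  Machine 2: 8 + 2 + 7 = 17
  Machine 3: 6 + 2 + 9 = 17
Max machine load = 17
Job totals:
  Job 1: 15
  Job 2: 7
  Job 3: 17
Max job total = 17
Lower bound = max(17, 17) = 17

17


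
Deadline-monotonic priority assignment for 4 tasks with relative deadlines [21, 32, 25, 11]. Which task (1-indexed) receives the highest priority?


Sort tasks by relative deadline (ascending):
  Task 4: deadline = 11
  Task 1: deadline = 21
  Task 3: deadline = 25
  Task 2: deadline = 32
Priority order (highest first): [4, 1, 3, 2]
Highest priority task = 4

4


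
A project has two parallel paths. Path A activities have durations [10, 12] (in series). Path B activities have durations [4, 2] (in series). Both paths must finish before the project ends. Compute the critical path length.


Path A total = 10 + 12 = 22
Path B total = 4 + 2 = 6
Critical path = longest path = max(22, 6) = 22

22


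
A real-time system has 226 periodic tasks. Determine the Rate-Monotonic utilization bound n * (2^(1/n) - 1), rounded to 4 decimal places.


Compute 2^(1/226) = 1.0030717310
Subtract 1: 1.0030717310 - 1 = 0.0030717310
Multiply by n: 226 * 0.0030717310 = 0.6942112060
Round to 4 dp: 0.6942

0.6942


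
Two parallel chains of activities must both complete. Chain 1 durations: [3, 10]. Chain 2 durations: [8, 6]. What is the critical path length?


Path A total = 3 + 10 = 13
Path B total = 8 + 6 = 14
Critical path = longest path = max(13, 14) = 14

14


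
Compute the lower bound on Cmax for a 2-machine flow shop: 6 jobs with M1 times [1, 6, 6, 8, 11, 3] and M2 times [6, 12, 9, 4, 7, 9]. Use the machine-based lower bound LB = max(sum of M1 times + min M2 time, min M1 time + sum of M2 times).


LB1 = sum(M1 times) + min(M2 times) = 35 + 4 = 39
LB2 = min(M1 times) + sum(M2 times) = 1 + 47 = 48
Lower bound = max(LB1, LB2) = max(39, 48) = 48

48


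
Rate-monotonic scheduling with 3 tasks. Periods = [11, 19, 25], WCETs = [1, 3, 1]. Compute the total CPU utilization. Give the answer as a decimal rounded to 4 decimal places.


Compute individual utilizations (exact fractions):
  Task 1: C/T = 1/11 (approx. 0.0909)
  Task 2: C/T = 3/19 (approx. 0.1579)
  Task 3: C/T = 1/25 (approx. 0.04)
Total utilization U = 1/11 + 3/19 + 1/25 = 1509/5225
Rounded to 4 decimal places: U = 0.2888
RM (Liu & Layland) bound for 3 tasks = 0.779763; compare with U = 1509/5225 (approx. 0.288804)
U <= bound, so schedulable by RM sufficient condition.

0.2888


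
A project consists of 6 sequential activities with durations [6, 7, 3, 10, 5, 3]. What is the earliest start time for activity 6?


Activity 6 starts after activities 1 through 5 complete.
Predecessor durations: [6, 7, 3, 10, 5]
ES = 6 + 7 + 3 + 10 + 5 = 31

31


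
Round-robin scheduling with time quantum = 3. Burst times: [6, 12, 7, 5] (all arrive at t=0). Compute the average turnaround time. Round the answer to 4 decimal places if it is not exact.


Time quantum = 3
Execution trace:
  J1 runs 3 units, time = 3
  J2 runs 3 units, time = 6
  J3 runs 3 units, time = 9
  J4 runs 3 units, time = 12
  J1 runs 3 units, time = 15
  J2 runs 3 units, time = 18
  J3 runs 3 units, time = 21
  J4 runs 2 units, time = 23
  J2 runs 3 units, time = 26
  J3 runs 1 units, time = 27
  J2 runs 3 units, time = 30
Finish times: [15, 30, 27, 23]
Average turnaround = 95/4 = 23.75

23.75


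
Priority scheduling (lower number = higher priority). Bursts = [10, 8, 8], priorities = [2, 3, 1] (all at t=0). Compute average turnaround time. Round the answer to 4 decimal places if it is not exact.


Sort by priority (ascending = highest first):
Order: [(1, 8), (2, 10), (3, 8)]
Completion times:
  Priority 1, burst=8, C=8
  Priority 2, burst=10, C=18
  Priority 3, burst=8, C=26
Average turnaround = 52/3 = 17.3333

17.3333


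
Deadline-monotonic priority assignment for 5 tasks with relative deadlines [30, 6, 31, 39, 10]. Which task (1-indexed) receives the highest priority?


Sort tasks by relative deadline (ascending):
  Task 2: deadline = 6
  Task 5: deadline = 10
  Task 1: deadline = 30
  Task 3: deadline = 31
  Task 4: deadline = 39
Priority order (highest first): [2, 5, 1, 3, 4]
Highest priority task = 2

2


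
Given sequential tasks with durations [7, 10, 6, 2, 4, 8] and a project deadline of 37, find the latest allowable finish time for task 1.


LF(activity 1) = deadline - sum of successor durations
Successors: activities 2 through 6 with durations [10, 6, 2, 4, 8]
Sum of successor durations = 30
LF = 37 - 30 = 7

7


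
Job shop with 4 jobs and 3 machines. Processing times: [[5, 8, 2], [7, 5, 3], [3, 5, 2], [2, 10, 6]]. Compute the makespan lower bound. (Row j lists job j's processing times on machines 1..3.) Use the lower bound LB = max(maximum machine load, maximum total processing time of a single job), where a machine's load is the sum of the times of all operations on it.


Machine loads:
  Machine 1: 5 + 7 + 3 + 2 = 17
  Machine 2: 8 + 5 + 5 + 10 = 28
  Machine 3: 2 + 3 + 2 + 6 = 13
Max machine load = 28
Job totals:
  Job 1: 15
  Job 2: 15
  Job 3: 10
  Job 4: 18
Max job total = 18
Lower bound = max(28, 18) = 28

28


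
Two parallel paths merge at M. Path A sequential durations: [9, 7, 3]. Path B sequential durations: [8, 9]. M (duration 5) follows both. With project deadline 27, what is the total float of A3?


Forward pass: ES(A3) = sum of predecessors on chain A = 16
EF = ES + duration = 16 + 3 = 19
Backward pass: LF(M) = deadline = 27; LS(M) = 27 - 5 = 22
LF(A3) = LS(M) - sum(successors on chain A) = 22 - 0 = 22
LS = LF - duration = 22 - 3 = 19
Total float = LS - ES = 19 - 16 = 3

3


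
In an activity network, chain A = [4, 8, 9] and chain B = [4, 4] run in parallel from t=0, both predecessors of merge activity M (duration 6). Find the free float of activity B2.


ES(B2) = sum of predecessors on chain B = 4
EF(B2) = ES + duration = 4 + 4 = 8
Successor of B2 is M. ES(M) = max(sum(A), sum(B)) = max(21, 8) = 21
Free float = ES(successor) - EF(current) = 21 - 8 = 13

13


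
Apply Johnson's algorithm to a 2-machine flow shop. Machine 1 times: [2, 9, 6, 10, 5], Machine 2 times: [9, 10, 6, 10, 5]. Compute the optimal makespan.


Apply Johnson's rule:
  Group 1 (a <= b): [(1, 2, 9), (5, 5, 5), (3, 6, 6), (2, 9, 10), (4, 10, 10)]
  Group 2 (a > b): []
Optimal job order: [1, 5, 3, 2, 4]
Schedule:
  Job 1: M1 done at 2, M2 done at 11
  Job 5: M1 done at 7, M2 done at 16
  Job 3: M1 done at 13, M2 done at 22
  Job 2: M1 done at 22, M2 done at 32
  Job 4: M1 done at 32, M2 done at 42
Makespan = 42

42


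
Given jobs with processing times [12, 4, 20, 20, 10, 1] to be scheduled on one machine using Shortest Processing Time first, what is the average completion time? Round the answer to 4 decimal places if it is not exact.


Sort jobs by processing time (SPT order): [1, 4, 10, 12, 20, 20]
Compute completion times sequentially:
  Job 1: processing = 1, completes at 1
  Job 2: processing = 4, completes at 5
  Job 3: processing = 10, completes at 15
  Job 4: processing = 12, completes at 27
  Job 5: processing = 20, completes at 47
  Job 6: processing = 20, completes at 67
Sum of completion times = 162
Average completion time = 162/6 = 27.0

27.0


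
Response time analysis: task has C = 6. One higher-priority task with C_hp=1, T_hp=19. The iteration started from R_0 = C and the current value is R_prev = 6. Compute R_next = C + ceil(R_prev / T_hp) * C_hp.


R_next = C + ceil(R_prev / T_hp) * C_hp
ceil(6 / 19) = ceil(0.3158) = 1
Interference = 1 * 1 = 1
R_next = 6 + 1 = 7

7


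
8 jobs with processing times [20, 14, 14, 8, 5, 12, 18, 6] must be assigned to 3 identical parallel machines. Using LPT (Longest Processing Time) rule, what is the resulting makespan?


Sort jobs in decreasing order (LPT): [20, 18, 14, 14, 12, 8, 6, 5]
Assign each job to the least loaded machine:
  Machine 1: jobs [20, 8, 6], load = 34
  Machine 2: jobs [18, 12], load = 30
  Machine 3: jobs [14, 14, 5], load = 33
Makespan = max load = 34

34


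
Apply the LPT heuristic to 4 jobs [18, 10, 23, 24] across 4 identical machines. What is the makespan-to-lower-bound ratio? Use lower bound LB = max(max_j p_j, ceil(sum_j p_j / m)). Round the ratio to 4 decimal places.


LPT order: [24, 23, 18, 10]
Machine loads after assignment: [24, 23, 18, 10]
LPT makespan = 24
Lower bound = max(max_job, ceil(total/4)) = max(24, 19) = 24
Ratio = 24 / 24 = 1.0

1.0


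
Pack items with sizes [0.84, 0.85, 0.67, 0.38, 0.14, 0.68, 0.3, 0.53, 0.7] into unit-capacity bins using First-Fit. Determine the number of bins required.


Place items sequentially using First-Fit:
  Item 0.84 -> new Bin 1
  Item 0.85 -> new Bin 2
  Item 0.67 -> new Bin 3
  Item 0.38 -> new Bin 4
  Item 0.14 -> Bin 1 (now 0.98)
  Item 0.68 -> new Bin 5
  Item 0.3 -> Bin 3 (now 0.97)
  Item 0.53 -> Bin 4 (now 0.91)
  Item 0.7 -> new Bin 6
Total bins used = 6

6


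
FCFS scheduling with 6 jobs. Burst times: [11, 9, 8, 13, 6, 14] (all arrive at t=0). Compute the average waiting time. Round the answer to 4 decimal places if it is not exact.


FCFS order (as given): [11, 9, 8, 13, 6, 14]
Waiting times:
  Job 1: wait = 0
  Job 2: wait = 11
  Job 3: wait = 20
  Job 4: wait = 28
  Job 5: wait = 41
  Job 6: wait = 47
Sum of waiting times = 147
Average waiting time = 147/6 = 24.5

24.5


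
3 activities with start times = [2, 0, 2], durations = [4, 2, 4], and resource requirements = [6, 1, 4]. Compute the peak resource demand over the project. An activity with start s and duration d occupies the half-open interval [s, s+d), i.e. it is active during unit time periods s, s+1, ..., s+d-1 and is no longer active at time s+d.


Each activity i is active on [start_i, start_i + duration_i).
Compute total resource usage per time slot:
  t=0: active resources = [1], total = 1
  t=1: active resources = [1], total = 1
  t=2: active resources = [6, 4], total = 10
  t=3: active resources = [6, 4], total = 10
  t=4: active resources = [6, 4], total = 10
  t=5: active resources = [6, 4], total = 10
Peak resource demand = 10

10


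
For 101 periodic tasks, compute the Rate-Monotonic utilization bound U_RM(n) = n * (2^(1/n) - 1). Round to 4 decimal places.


Compute 2^(1/101) = 1.0068864466
Subtract 1: 1.0068864466 - 1 = 0.0068864466
Multiply by n: 101 * 0.0068864466 = 0.6955311066
Round to 4 dp: 0.6955

0.6955


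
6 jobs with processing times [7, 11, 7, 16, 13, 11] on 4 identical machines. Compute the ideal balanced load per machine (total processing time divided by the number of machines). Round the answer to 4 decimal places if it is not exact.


Total processing time = 7 + 11 + 7 + 16 + 13 + 11 = 65
Number of machines = 4
Ideal balanced load = 65 / 4 = 16.25

16.25


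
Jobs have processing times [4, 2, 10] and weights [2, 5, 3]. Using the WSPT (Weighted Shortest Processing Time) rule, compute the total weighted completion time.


Compute p/w ratios and sort ascending (WSPT): [(2, 5), (4, 2), (10, 3)]
Compute weighted completion times:
  Job (p=2,w=5): C=2, w*C=5*2=10
  Job (p=4,w=2): C=6, w*C=2*6=12
  Job (p=10,w=3): C=16, w*C=3*16=48
Total weighted completion time = 70

70


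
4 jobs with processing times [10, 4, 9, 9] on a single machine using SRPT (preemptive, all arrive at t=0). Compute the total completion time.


Since all jobs arrive at t=0, SRPT equals SPT ordering.
SPT order: [4, 9, 9, 10]
Completion times:
  Job 1: p=4, C=4
  Job 2: p=9, C=13
  Job 3: p=9, C=22
  Job 4: p=10, C=32
Total completion time = 4 + 13 + 22 + 32 = 71

71


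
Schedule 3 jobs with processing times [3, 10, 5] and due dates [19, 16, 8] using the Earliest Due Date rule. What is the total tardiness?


Sort by due date (EDD order): [(5, 8), (10, 16), (3, 19)]
Compute completion times and tardiness:
  Job 1: p=5, d=8, C=5, tardiness=max(0,5-8)=0
  Job 2: p=10, d=16, C=15, tardiness=max(0,15-16)=0
  Job 3: p=3, d=19, C=18, tardiness=max(0,18-19)=0
Total tardiness = 0

0


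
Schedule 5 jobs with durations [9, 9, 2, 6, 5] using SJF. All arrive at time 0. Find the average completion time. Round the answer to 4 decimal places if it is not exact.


SJF order (ascending): [2, 5, 6, 9, 9]
Completion times:
  Job 1: burst=2, C=2
  Job 2: burst=5, C=7
  Job 3: burst=6, C=13
  Job 4: burst=9, C=22
  Job 5: burst=9, C=31
Average completion = 75/5 = 15.0

15.0


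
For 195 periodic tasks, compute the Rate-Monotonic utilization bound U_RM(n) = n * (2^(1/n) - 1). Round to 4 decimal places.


Compute 2^(1/195) = 1.0035609260
Subtract 1: 1.0035609260 - 1 = 0.0035609260
Multiply by n: 195 * 0.0035609260 = 0.6943805700
Round to 4 dp: 0.6944

0.6944


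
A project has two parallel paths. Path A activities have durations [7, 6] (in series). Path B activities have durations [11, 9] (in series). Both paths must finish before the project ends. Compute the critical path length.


Path A total = 7 + 6 = 13
Path B total = 11 + 9 = 20
Critical path = longest path = max(13, 20) = 20

20


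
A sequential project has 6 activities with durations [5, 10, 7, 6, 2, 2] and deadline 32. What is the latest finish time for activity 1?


LF(activity 1) = deadline - sum of successor durations
Successors: activities 2 through 6 with durations [10, 7, 6, 2, 2]
Sum of successor durations = 27
LF = 32 - 27 = 5

5


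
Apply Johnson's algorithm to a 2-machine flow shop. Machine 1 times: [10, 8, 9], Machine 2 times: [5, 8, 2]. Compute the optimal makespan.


Apply Johnson's rule:
  Group 1 (a <= b): [(2, 8, 8)]
  Group 2 (a > b): [(1, 10, 5), (3, 9, 2)]
Optimal job order: [2, 1, 3]
Schedule:
  Job 2: M1 done at 8, M2 done at 16
  Job 1: M1 done at 18, M2 done at 23
  Job 3: M1 done at 27, M2 done at 29
Makespan = 29

29


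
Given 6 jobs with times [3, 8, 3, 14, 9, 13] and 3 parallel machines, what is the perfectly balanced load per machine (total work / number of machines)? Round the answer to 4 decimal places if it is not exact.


Total processing time = 3 + 8 + 3 + 14 + 9 + 13 = 50
Number of machines = 3
Ideal balanced load = 50 / 3 = 16.6667

16.6667


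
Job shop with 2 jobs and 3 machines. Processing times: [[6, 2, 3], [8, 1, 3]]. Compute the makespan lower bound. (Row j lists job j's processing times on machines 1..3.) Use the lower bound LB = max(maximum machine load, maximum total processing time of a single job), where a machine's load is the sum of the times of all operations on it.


Machine loads:
  Machine 1: 6 + 8 = 14
  Machine 2: 2 + 1 = 3
  Machine 3: 3 + 3 = 6
Max machine load = 14
Job totals:
  Job 1: 11
  Job 2: 12
Max job total = 12
Lower bound = max(14, 12) = 14

14


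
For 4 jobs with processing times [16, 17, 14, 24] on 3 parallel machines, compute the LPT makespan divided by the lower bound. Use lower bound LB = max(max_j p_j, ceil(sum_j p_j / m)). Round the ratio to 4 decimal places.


LPT order: [24, 17, 16, 14]
Machine loads after assignment: [24, 17, 30]
LPT makespan = 30
Lower bound = max(max_job, ceil(total/3)) = max(24, 24) = 24
Ratio = 30 / 24 = 1.25

1.25


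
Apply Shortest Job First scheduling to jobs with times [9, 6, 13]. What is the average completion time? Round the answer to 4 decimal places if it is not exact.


SJF order (ascending): [6, 9, 13]
Completion times:
  Job 1: burst=6, C=6
  Job 2: burst=9, C=15
  Job 3: burst=13, C=28
Average completion = 49/3 = 16.3333

16.3333


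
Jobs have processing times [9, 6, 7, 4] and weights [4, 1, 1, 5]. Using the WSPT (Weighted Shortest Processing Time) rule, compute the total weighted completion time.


Compute p/w ratios and sort ascending (WSPT): [(4, 5), (9, 4), (6, 1), (7, 1)]
Compute weighted completion times:
  Job (p=4,w=5): C=4, w*C=5*4=20
  Job (p=9,w=4): C=13, w*C=4*13=52
  Job (p=6,w=1): C=19, w*C=1*19=19
  Job (p=7,w=1): C=26, w*C=1*26=26
Total weighted completion time = 117

117


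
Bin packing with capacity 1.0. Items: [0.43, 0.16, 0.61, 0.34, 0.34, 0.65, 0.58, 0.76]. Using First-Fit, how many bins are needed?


Place items sequentially using First-Fit:
  Item 0.43 -> new Bin 1
  Item 0.16 -> Bin 1 (now 0.59)
  Item 0.61 -> new Bin 2
  Item 0.34 -> Bin 1 (now 0.93)
  Item 0.34 -> Bin 2 (now 0.95)
  Item 0.65 -> new Bin 3
  Item 0.58 -> new Bin 4
  Item 0.76 -> new Bin 5
Total bins used = 5

5


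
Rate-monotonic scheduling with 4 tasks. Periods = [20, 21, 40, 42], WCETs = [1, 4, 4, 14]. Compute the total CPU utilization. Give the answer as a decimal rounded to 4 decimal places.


Compute individual utilizations (exact fractions):
  Task 1: C/T = 1/20 (approx. 0.05)
  Task 2: C/T = 4/21 (approx. 0.1905)
  Task 3: C/T = 4/40 = 1/10 (approx. 0.1)
  Task 4: C/T = 14/42 = 1/3 (approx. 0.3333)
Total utilization U = 1/20 + 4/21 + 1/10 + 1/3 = 283/420
Rounded to 4 decimal places: U = 0.6738
RM (Liu & Layland) bound for 4 tasks = 0.756828; compare with U = 283/420 (approx. 0.673810)
U <= bound, so schedulable by RM sufficient condition.

0.6738


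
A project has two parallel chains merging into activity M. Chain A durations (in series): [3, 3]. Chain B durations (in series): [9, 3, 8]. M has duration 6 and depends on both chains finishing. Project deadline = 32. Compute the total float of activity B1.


Forward pass: ES(B1) = sum of predecessors on chain B = 0
EF = ES + duration = 0 + 9 = 9
Backward pass: LF(M) = deadline = 32; LS(M) = 32 - 6 = 26
LF(B1) = LS(M) - sum(successors on chain B) = 26 - 11 = 15
LS = LF - duration = 15 - 9 = 6
Total float = LS - ES = 6 - 0 = 6

6


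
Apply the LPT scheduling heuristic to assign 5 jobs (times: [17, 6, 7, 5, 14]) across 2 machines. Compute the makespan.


Sort jobs in decreasing order (LPT): [17, 14, 7, 6, 5]
Assign each job to the least loaded machine:
  Machine 1: jobs [17, 6], load = 23
  Machine 2: jobs [14, 7, 5], load = 26
Makespan = max load = 26

26


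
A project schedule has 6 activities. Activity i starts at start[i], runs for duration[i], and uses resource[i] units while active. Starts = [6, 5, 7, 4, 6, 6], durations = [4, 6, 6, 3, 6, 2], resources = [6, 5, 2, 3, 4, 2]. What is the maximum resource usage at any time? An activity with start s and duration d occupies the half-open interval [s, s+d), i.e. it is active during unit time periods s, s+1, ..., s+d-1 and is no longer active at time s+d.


Each activity i is active on [start_i, start_i + duration_i).
Compute total resource usage per time slot:
  t=0: active resources = [], total = 0
  t=1: active resources = [], total = 0
  t=2: active resources = [], total = 0
  t=3: active resources = [], total = 0
  t=4: active resources = [3], total = 3
  t=5: active resources = [5, 3], total = 8
  t=6: active resources = [6, 5, 3, 4, 2], total = 20
  t=7: active resources = [6, 5, 2, 4, 2], total = 19
  t=8: active resources = [6, 5, 2, 4], total = 17
  t=9: active resources = [6, 5, 2, 4], total = 17
  t=10: active resources = [5, 2, 4], total = 11
  t=11: active resources = [2, 4], total = 6
  t=12: active resources = [2], total = 2
Peak resource demand = 20

20


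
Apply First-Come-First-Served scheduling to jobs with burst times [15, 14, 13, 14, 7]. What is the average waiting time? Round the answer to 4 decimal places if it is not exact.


FCFS order (as given): [15, 14, 13, 14, 7]
Waiting times:
  Job 1: wait = 0
  Job 2: wait = 15
  Job 3: wait = 29
  Job 4: wait = 42
  Job 5: wait = 56
Sum of waiting times = 142
Average waiting time = 142/5 = 28.4

28.4


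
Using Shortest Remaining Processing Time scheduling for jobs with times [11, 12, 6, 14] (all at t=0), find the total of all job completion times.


Since all jobs arrive at t=0, SRPT equals SPT ordering.
SPT order: [6, 11, 12, 14]
Completion times:
  Job 1: p=6, C=6
  Job 2: p=11, C=17
  Job 3: p=12, C=29
  Job 4: p=14, C=43
Total completion time = 6 + 17 + 29 + 43 = 95

95


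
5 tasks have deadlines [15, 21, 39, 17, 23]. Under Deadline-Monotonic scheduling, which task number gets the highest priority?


Sort tasks by relative deadline (ascending):
  Task 1: deadline = 15
  Task 4: deadline = 17
  Task 2: deadline = 21
  Task 5: deadline = 23
  Task 3: deadline = 39
Priority order (highest first): [1, 4, 2, 5, 3]
Highest priority task = 1

1


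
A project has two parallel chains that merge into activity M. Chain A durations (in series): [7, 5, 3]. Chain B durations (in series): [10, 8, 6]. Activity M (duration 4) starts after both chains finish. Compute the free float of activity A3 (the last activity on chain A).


ES(A3) = sum of predecessors on chain A = 12
EF(A3) = ES + duration = 12 + 3 = 15
Successor of A3 is M. ES(M) = max(sum(A), sum(B)) = max(15, 24) = 24
Free float = ES(successor) - EF(current) = 24 - 15 = 9

9


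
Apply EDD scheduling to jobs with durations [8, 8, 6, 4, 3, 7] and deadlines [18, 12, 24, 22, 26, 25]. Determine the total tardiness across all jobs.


Sort by due date (EDD order): [(8, 12), (8, 18), (4, 22), (6, 24), (7, 25), (3, 26)]
Compute completion times and tardiness:
  Job 1: p=8, d=12, C=8, tardiness=max(0,8-12)=0
  Job 2: p=8, d=18, C=16, tardiness=max(0,16-18)=0
  Job 3: p=4, d=22, C=20, tardiness=max(0,20-22)=0
  Job 4: p=6, d=24, C=26, tardiness=max(0,26-24)=2
  Job 5: p=7, d=25, C=33, tardiness=max(0,33-25)=8
  Job 6: p=3, d=26, C=36, tardiness=max(0,36-26)=10
Total tardiness = 20

20
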